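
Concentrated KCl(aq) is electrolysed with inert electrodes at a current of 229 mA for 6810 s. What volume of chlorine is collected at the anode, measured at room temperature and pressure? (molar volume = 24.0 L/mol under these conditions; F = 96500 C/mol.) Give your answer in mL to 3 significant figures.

Q = It = 0.229 × 6810 = 1559 C
Moles of electrons = 1559 / 96500 = 0.01616 mol
2Cl⁻ → Cl₂ + 2e⁻, so n(Cl₂) = 0.01616 / 2 = 0.008080 mol
V = 0.008080 × 24.0 = 0.1939 L
= 194 mL

194 mL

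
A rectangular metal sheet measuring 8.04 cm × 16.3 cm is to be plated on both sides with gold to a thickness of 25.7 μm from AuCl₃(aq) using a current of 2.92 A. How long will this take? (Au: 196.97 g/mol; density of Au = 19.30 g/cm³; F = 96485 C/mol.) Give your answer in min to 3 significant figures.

Plated area = 2 × 8.04 × 16.3 = 262.1 cm²
Volume = 262.1 × 25.7×10⁻⁴ cm = 0.6736 cm³
m(Au) = 0.6736 × 19.30 = 13.00 g
n(Au) = 13.00 / 196.97 = 0.06600 mol; n(e⁻) = 3 × 0.06600 = 0.1980 mol
Q = 0.1980 × 96485 = 19100 C
t = 19100 / 2.92 = 6541 s = 109 min

109 min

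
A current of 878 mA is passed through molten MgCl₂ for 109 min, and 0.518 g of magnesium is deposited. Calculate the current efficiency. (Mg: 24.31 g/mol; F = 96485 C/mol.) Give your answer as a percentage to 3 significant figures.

71.6%

Q = 0.878 × 6540 = 5742 C
n(e⁻) = 5742 / 96485 = 0.05951 mol
Mg²⁺ + 2e⁻ → Mg, so theoretical n(Mg) = 0.02976 mol → 0.7235 g
Efficiency = 0.518 / 0.7235 = 0.7160 = 71.6%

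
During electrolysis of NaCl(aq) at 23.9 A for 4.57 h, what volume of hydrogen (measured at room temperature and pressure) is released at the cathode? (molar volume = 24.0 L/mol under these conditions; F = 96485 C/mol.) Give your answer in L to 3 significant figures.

Charge passed = 23.9 × 16452 = 3.932×10^5 C
Moles of electrons = 3.932×10^5 / 96485 = 4.075 mol
2H⁺ + 2e⁻ → H₂, so n(H₂) = 4.075 / 2 = 2.038 mol
V = 2.038 × 24.0 = 48.91 L

48.9 L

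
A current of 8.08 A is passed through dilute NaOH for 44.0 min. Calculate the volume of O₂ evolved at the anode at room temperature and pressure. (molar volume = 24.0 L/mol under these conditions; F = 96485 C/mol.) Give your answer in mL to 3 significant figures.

Q = 8.08 A × 2640 s = 21330 C
n(e⁻) = Q/F = 21330/96485 = 0.2211 mol
2H₂O → O₂ + 4H⁺ + 4e⁻, so n(O₂) = 0.2211 / 4 = 0.05528 mol
V = 0.05528 × 24.0 = 1.327 L
= 1330 mL

1330 mL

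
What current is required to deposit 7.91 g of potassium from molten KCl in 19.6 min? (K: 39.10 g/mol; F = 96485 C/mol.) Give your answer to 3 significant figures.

16.6 A

n(K) = 7.91 / 39.10 = 0.2023 mol
K⁺ + e⁻ → K, so n(e⁻) = 0.2023 mol
Q = 0.2023 × 96485 = 19520 C
I = Q / t = 19520 / 1176 s = 16.6 A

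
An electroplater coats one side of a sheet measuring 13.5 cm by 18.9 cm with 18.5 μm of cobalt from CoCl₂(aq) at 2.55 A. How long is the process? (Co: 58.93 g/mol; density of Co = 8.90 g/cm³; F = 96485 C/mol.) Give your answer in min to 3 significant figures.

Plated area = 13.5 × 18.9 = 255.2 cm²
Volume = 255.2 × 18.5×10⁻⁴ cm = 0.4721 cm³
m(Co) = 0.4721 × 8.90 = 4.202 g
n(Co) = 4.202 / 58.93 = 0.07130 mol; n(e⁻) = 2 × 0.07130 = 0.1426 mol
Q = 0.1426 × 96485 = 13760 C
t = 13760 / 2.55 = 5396 s = 89.9 min

89.9 min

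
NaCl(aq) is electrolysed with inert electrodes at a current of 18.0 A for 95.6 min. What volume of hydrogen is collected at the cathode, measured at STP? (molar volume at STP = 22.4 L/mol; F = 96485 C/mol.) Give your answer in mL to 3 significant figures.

Q = It = 18.0 × 5736 = 1.032×10^5 C
n(e⁻) = Q/F = 1.032×10^5/96485 = 1.070 mol
2H⁺ + 2e⁻ → H₂, so n(H₂) = 1.070 / 2 = 0.5350 mol
V = 0.5350 × 22.4 = 11.98 L
= 12000 mL

12000 mL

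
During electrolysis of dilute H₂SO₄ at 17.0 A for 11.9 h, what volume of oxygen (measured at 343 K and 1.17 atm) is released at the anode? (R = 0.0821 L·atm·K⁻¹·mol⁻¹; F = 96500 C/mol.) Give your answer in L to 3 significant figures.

Charge passed = 17.0 × 42840 = 7.283×10^5 C
n(e⁻) = Q/F = 7.283×10^5/96500 = 7.547 mol
2H₂O → O₂ + 4H⁺ + 4e⁻, so n(O₂) = 7.547 / 4 = 1.887 mol
V = nRT/P = 1.887 × 0.0821 × 343 / 1.17 = 45.42 L

45.4 L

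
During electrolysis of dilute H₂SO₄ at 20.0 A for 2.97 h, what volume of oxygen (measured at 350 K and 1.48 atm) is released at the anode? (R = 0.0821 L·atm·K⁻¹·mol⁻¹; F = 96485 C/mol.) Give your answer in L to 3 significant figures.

10.8 L

Q = 20.0 A × 10692 s = 2.138×10^5 C
n(e⁻) = 2.138×10^5 / 96485 = 2.216 mol
2H₂O → O₂ + 4H⁺ + 4e⁻, so n(O₂) = 2.216 / 4 = 0.5540 mol
V = nRT/P = 0.5540 × 0.0821 × 350 / 1.48 = 10.76 L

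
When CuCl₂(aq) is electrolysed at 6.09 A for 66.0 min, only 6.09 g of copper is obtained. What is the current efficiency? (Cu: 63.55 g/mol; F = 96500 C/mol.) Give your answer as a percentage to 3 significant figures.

Q = 6.09 × 3960 = 24120 C
n(e⁻) = 24120 / 96500 = 0.2499 mol
Cu²⁺ + 2e⁻ → Cu, so theoretical n(Cu) = 0.1250 mol → 7.944 g
Efficiency = 6.09 / 7.944 = 0.7666 = 76.7%

76.7%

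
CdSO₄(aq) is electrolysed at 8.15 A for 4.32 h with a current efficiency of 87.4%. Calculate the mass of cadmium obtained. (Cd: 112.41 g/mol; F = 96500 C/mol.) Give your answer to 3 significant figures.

Q = 8.15 × 15552 = 1.267×10^5 C
n(e⁻) = 1.267×10^5 / 96500 = 1.313 mol
Cd²⁺ + 2e⁻ → Cd, so theoretical m(Cd) = 0.6565 × 112.41 = 73.80 g
Actual mass = 87.4% × 73.80 = 64.5 g

64.5 g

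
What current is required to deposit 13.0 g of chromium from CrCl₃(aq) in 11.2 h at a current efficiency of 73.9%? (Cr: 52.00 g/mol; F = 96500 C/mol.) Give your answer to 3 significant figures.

n(Cr) = 13.0 / 52.00 = 0.2500 mol
Cr³⁺ + 3e⁻ → Cr, so n(e⁻) = 3 × 0.2500 = 0.7500 mol
Q = 0.7500 × 96500 / 0.739 = 97940 C
I = Q / t = 97940 / 40320 s = 2.43 A

2.43 A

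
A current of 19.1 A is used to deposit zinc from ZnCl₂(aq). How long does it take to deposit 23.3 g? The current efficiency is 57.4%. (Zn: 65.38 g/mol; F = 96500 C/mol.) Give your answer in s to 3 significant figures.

n(Zn) = 23.3 / 65.38 = 0.3564 mol
Zn²⁺ + 2e⁻ → Zn, so n(e⁻) = 2 × 0.3564 = 0.7128 mol
Q = 0.7128 × 96500 / 0.574 = 1.198×10^5 C
t = Q / I = 1.198×10^5 / 19.1 = 6272 s

6270 s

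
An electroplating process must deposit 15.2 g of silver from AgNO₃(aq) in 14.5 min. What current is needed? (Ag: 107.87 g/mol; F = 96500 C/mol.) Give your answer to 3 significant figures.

15.6 A

n(Ag) = 15.2 / 107.87 = 0.1409 mol
Ag⁺ + e⁻ → Ag, so n(e⁻) = 0.1409 mol
Q = 0.1409 × 96500 = 13600 C
I = Q / t = 13600 / 870 s = 15.6 A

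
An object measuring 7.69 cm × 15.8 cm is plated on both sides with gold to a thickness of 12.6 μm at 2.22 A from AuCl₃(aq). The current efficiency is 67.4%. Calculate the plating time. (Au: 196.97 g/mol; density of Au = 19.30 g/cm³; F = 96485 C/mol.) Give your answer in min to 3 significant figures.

Plated area = 2 × 7.69 × 15.8 = 243.0 cm²
Volume = 243.0 × 12.6×10⁻⁴ cm = 0.3062 cm³
m(Au) = 0.3062 × 19.30 = 5.910 g
n(Au) = 5.910 / 196.97 = 0.03000 mol; n(e⁻) = 3 × 0.03000 = 0.09000 mol
Q = 0.09000 × 96485 / 0.674 = 12880 C
t = 12880 / 2.22 = 5802 s = 96.7 min

96.7 min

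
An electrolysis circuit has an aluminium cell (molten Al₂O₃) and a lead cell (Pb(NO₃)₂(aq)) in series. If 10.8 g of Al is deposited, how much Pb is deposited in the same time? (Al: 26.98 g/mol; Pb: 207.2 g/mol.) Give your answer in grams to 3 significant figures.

124 g

n(Al) = 10.8 / 26.98 = 0.4003 mol
Al³⁺ + 3e⁻ → Al, so n(e⁻) = 3 × 0.4003 = 1.201 mol
The cells are in series, so the same charge (and hence the same n(e⁻) = 1.201 mol) passes through both.
Pb²⁺ + 2e⁻ → Pb, so n(Pb) = 1.201 / 2 = 0.6005 mol
m(Pb) = 0.6005 × 207.2 = 124 g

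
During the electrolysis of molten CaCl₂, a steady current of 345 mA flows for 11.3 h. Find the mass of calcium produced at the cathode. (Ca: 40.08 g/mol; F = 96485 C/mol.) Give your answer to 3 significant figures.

2.91 g

Q = It = 0.345 × 40680 = 14030 C
n(e⁻) = 14030 / 96485 = 0.1454 mol
Ca²⁺ + 2e⁻ → Ca, so n(Ca) = 0.1454 / 2 = 0.07270 mol
m = 0.07270 × 40.08 = 2.91 g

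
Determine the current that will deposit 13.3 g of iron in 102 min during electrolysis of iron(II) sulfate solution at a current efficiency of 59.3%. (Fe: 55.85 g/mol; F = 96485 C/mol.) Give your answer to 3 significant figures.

12.7 A

n(Fe) = 13.3 / 55.85 = 0.2381 mol
Fe²⁺ + 2e⁻ → Fe, so n(e⁻) = 2 × 0.2381 = 0.4762 mol
Q = 0.4762 × 96485 / 0.593 = 77480 C
I = Q / t = 77480 / 6120 s = 12.7 A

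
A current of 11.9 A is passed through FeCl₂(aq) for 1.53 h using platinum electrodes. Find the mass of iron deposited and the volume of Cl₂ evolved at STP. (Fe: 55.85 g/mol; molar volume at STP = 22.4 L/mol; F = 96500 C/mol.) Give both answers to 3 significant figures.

19.0 g Fe; 7.61 L Cl₂

Q = 11.9 × 5508 = 65550 C; n(e⁻) = 65550 / 96500 = 0.6793 mol
Cathode: Fe²⁺ + 2e⁻ → Fe → n(Fe) = 0.6793/2 = 0.3397 mol → 19.0 g
Anode: 2Cl⁻ → Cl₂ + 2e⁻ → n(Cl₂) = 0.6793/2 = 0.3397 mol → 7.61 L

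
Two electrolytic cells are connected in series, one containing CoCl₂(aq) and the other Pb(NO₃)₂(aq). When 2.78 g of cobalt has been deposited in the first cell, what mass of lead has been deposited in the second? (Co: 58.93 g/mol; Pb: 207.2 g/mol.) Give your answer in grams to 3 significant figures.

n(Co) = 2.78 / 58.93 = 0.04717 mol
Co²⁺ + 2e⁻ → Co, so n(e⁻) = 2 × 0.04717 = 0.09434 mol
The cells are in series, so the same charge (and hence the same n(e⁻) = 0.09434 mol) passes through both.
Pb²⁺ + 2e⁻ → Pb, so n(Pb) = 0.09434 / 2 = 0.04717 mol
m(Pb) = 0.04717 × 207.2 = 9.77 g

9.77 g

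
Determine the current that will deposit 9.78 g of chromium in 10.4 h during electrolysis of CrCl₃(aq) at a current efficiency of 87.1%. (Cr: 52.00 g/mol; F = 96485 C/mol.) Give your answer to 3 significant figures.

n(Cr) = 9.78 / 52.00 = 0.1881 mol
Cr³⁺ + 3e⁻ → Cr, so n(e⁻) = 3 × 0.1881 = 0.5643 mol
Q = 0.5643 × 96485 / 0.871 = 62510 C
I = Q / t = 62510 / 37440 s = 1.67 A

1.67 A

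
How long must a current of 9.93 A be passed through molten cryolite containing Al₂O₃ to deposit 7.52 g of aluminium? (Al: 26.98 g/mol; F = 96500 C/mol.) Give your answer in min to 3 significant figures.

135 min

n(Al) = 7.52 / 26.98 = 0.2787 mol
Al³⁺ + 3e⁻ → Al, so n(e⁻) = 3 × 0.2787 = 0.8361 mol
Q = 0.8361 × 96500 = 80680 C
t = Q / I = 80680 / 9.93 = 8125 s = 135 min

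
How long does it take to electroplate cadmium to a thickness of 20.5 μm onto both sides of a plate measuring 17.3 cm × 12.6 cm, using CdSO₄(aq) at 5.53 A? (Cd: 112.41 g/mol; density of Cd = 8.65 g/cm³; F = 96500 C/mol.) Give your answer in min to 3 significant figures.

Plated area = 2 × 17.3 × 12.6 = 436.0 cm²
Volume = 436.0 × 20.5×10⁻⁴ cm = 0.8938 cm³
m(Cd) = 0.8938 × 8.65 = 7.731 g
n(Cd) = 7.731 / 112.41 = 0.06878 mol; n(e⁻) = 2 × 0.06878 = 0.1376 mol
Q = 0.1376 × 96500 = 13280 C
t = 13280 / 5.53 = 2401 s = 40.0 min

40.0 min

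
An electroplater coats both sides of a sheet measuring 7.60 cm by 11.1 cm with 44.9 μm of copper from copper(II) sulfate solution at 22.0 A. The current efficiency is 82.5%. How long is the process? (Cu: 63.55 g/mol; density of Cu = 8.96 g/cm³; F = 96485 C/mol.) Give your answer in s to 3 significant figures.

Plated area = 2 × 7.60 × 11.1 = 168.7 cm²
Volume = 168.7 × 44.9×10⁻⁴ cm = 0.7575 cm³
m(Cu) = 0.7575 × 8.96 = 6.787 g
n(Cu) = 6.787 / 63.55 = 0.1068 mol; n(e⁻) = 2 × 0.1068 = 0.2136 mol
Q = 0.2136 × 96485 / 0.825 = 24980 C
t = 24980 / 22.0 = 1135 s

1140 s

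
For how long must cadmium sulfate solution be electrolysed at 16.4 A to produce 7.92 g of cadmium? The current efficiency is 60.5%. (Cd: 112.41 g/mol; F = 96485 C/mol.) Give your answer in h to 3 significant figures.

n(Cd) = 7.92 / 112.41 = 0.07046 mol
Cd²⁺ + 2e⁻ → Cd, so n(e⁻) = 2 × 0.07046 = 0.1409 mol
Q = 0.1409 × 96485 / 0.605 = 22470 C
t = Q / I = 22470 / 16.4 = 1370 s = 0.381 h

0.381 h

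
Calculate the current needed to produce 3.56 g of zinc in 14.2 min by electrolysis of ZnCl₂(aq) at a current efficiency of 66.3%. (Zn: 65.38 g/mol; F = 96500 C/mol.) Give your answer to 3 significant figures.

n(Zn) = 3.56 / 65.38 = 0.05445 mol
Zn²⁺ + 2e⁻ → Zn, so n(e⁻) = 2 × 0.05445 = 0.1089 mol
Q = 0.1089 × 96500 / 0.663 = 15850 C
I = Q / t = 15850 / 852 s = 18.6 A

18.6 A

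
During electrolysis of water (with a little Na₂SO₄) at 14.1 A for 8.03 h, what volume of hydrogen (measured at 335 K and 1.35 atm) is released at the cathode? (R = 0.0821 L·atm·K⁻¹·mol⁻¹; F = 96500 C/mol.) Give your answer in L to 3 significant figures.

Charge passed = 14.1 × 28908 = 4.076×10^5 C
n(e⁻) = Q/F = 4.076×10^5/96500 = 4.224 mol
2H⁺ + 2e⁻ → H₂, so n(H₂) = 4.224 / 2 = 2.112 mol
V = nRT/P = 2.112 × 0.0821 × 335 / 1.35 = 43.03 L

43.0 L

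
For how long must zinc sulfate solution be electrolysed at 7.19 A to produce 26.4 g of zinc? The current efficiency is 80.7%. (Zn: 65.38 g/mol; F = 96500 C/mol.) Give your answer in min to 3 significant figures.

224 min

n(Zn) = 26.4 / 65.38 = 0.4038 mol
Zn²⁺ + 2e⁻ → Zn, so n(e⁻) = 2 × 0.4038 = 0.8076 mol
Q = 0.8076 × 96500 / 0.807 = 96570 C
t = Q / I = 96570 / 7.19 = 13430 s = 224 min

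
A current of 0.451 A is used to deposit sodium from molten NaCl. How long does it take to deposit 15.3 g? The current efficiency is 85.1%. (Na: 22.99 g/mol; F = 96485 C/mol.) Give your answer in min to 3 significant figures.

n(Na) = 15.3 / 22.99 = 0.6655 mol
Na⁺ + e⁻ → Na, so n(e⁻) = 0.6655 mol
Q = 0.6655 × 96485 / 0.851 = 75450 C
t = Q / I = 75450 / 0.451 = 1.673×10^5 s = 2790 min

2790 min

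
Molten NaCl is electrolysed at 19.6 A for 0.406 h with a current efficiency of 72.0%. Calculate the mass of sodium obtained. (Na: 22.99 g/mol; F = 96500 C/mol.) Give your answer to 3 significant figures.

Q = 19.6 × 1461.6 = 28650 C
n(e⁻) = 28650 / 96500 = 0.2969 mol
Na⁺ + e⁻ → Na, so theoretical m(Na) = 0.2969 × 22.99 = 6.826 g
Actual mass = 72.0% × 6.826 = 4.91 g

4.91 g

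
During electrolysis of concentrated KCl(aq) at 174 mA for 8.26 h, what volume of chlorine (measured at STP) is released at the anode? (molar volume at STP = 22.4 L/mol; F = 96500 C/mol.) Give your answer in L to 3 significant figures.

0.601 L

Q = It = 0.174 × 29736 = 5174 C
n(e⁻) = 5174 / 96500 = 0.05362 mol
2Cl⁻ → Cl₂ + 2e⁻, so n(Cl₂) = 0.05362 / 2 = 0.02681 mol
V = 0.02681 × 22.4 = 0.6005 L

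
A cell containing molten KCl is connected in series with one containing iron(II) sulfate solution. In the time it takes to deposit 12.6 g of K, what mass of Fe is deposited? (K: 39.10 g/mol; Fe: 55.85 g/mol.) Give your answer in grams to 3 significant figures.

n(K) = 12.6 / 39.10 = 0.3223 mol
K⁺ + e⁻ → K, so n(e⁻) = 0.3223 mol
Same current for the same time ⇒ same n(e⁻) = 0.3223 mol in both cells.
Fe²⁺ + 2e⁻ → Fe, so n(Fe) = 0.3223 / 2 = 0.1612 mol
m(Fe) = 0.1612 × 55.85 = 9.00 g

9.00 g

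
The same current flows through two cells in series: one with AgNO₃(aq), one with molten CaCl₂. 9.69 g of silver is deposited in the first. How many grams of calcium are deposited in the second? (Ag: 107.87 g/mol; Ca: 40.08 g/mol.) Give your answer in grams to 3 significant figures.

1.80 g

n(Ag) = 9.69 / 107.87 = 0.08983 mol
Ag⁺ + e⁻ → Ag, so n(e⁻) = 0.08983 mol
In series, the same 0.08983 mol of electrons flows through the second cell.
Ca²⁺ + 2e⁻ → Ca, so n(Ca) = 0.08983 / 2 = 0.04492 mol
m(Ca) = 0.04492 × 40.08 = 1.80 g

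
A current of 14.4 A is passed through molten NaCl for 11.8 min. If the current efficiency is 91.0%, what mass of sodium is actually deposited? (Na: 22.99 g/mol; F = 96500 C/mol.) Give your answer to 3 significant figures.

2.21 g

Q = 14.4 × 708 = 10200 C
n(e⁻) = 10200 / 96500 = 0.1057 mol
Na⁺ + e⁻ → Na, so theoretical m(Na) = 0.1057 × 22.99 = 2.430 g
Actual mass = 91.0% × 2.430 = 2.21 g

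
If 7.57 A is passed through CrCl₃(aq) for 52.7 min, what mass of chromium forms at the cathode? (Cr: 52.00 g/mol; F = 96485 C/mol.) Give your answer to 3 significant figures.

4.30 g

Q = 7.57 A × 3162 s = 23940 C
n(e⁻) = Q/F = 23940/96485 = 0.2481 mol
Cr³⁺ + 3e⁻ → Cr, so n(Cr) = 0.2481 / 3 = 0.08270 mol
m = 0.08270 × 52.00 = 4.30 g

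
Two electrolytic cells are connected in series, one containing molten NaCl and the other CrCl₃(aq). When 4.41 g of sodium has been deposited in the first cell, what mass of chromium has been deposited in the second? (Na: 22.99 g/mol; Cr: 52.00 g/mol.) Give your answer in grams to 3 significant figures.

n(Na) = 4.41 / 22.99 = 0.1918 mol
Na⁺ + e⁻ → Na, so n(e⁻) = 0.1918 mol
Since the cells are in series, n(e⁻) in the Cr cell is also 0.1918 mol.
Cr³⁺ + 3e⁻ → Cr, so n(Cr) = 0.1918 / 3 = 0.06393 mol
m(Cr) = 0.06393 × 52.00 = 3.32 g

3.32 g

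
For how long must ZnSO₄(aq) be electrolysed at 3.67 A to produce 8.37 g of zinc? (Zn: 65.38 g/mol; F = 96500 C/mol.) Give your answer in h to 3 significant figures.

n(Zn) = 8.37 / 65.38 = 0.1280 mol
Zn²⁺ + 2e⁻ → Zn, so n(e⁻) = 2 × 0.1280 = 0.2560 mol
Q = 0.2560 × 96500 = 24700 C
t = Q / I = 24700 / 3.67 = 6730 s = 1.87 h

1.87 h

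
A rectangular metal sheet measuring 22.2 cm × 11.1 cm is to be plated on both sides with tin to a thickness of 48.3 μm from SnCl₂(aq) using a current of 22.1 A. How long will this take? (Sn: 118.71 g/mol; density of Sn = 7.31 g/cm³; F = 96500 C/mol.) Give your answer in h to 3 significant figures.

Plated area = 2 × 22.2 × 11.1 = 492.8 cm²
Volume = 492.8 × 48.3×10⁻⁴ cm = 2.380 cm³
m(Sn) = 2.380 × 7.31 = 17.40 g
n(Sn) = 17.40 / 118.71 = 0.1466 mol; n(e⁻) = 2 × 0.1466 = 0.2932 mol
Q = 0.2932 × 96500 = 28290 C
t = 28290 / 22.1 = 1280 s = 0.356 h

0.356 h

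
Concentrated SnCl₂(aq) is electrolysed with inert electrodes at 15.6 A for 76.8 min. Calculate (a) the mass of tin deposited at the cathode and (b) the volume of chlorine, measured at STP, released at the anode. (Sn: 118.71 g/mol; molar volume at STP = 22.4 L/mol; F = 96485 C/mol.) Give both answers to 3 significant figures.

44.2 g Sn; 8.34 L Cl₂

Q = 15.6 × 4608 = 71880 C; n(e⁻) = 71880 / 96485 = 0.7450 mol
Cathode: Sn²⁺ + 2e⁻ → Sn → n(Sn) = 0.7450/2 = 0.3725 mol → 44.2 g
Anode: 2Cl⁻ → Cl₂ + 2e⁻ → n(Cl₂) = 0.7450/2 = 0.3725 mol → 8.34 L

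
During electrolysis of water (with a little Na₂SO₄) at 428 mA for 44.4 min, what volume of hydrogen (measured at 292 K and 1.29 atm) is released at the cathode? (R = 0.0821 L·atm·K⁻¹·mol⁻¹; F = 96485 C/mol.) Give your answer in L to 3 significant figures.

Q = It = 0.428 × 2664 = 1140 C
n(e⁻) = Q/F = 1140/96485 = 0.01182 mol
2H⁺ + 2e⁻ → H₂, so n(H₂) = 0.01182 / 2 = 0.005910 mol
V = nRT/P = 0.005910 × 0.0821 × 292 / 1.29 = 0.1098 L

0.110 L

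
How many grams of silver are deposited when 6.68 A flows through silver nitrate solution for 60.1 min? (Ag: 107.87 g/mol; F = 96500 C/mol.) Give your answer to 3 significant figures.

26.9 g

Q = 6.68 A × 3606 s = 24090 C
Moles of electrons = 24090 / 96500 = 0.2496 mol
Ag⁺ + e⁻ → Ag, so n(Ag) = 0.2496 mol
m = 0.2496 × 107.87 = 26.9 g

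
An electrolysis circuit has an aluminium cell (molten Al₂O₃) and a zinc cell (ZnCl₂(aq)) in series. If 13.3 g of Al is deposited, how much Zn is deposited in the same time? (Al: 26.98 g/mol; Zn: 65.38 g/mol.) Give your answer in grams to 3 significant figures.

48.3 g

n(Al) = 13.3 / 26.98 = 0.4930 mol
Al³⁺ + 3e⁻ → Al, so n(e⁻) = 3 × 0.4930 = 1.479 mol
Same current for the same time ⇒ same n(e⁻) = 1.479 mol in both cells.
Zn²⁺ + 2e⁻ → Zn, so n(Zn) = 1.479 / 2 = 0.7395 mol
m(Zn) = 0.7395 × 65.38 = 48.3 g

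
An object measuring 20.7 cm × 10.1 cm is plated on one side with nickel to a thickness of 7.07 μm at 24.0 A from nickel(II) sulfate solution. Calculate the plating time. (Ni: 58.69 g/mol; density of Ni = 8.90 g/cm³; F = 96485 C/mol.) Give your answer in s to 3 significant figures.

Plated area = 20.7 × 10.1 = 209.1 cm²
Volume = 209.1 × 7.07×10⁻⁴ cm = 0.1478 cm³
m(Ni) = 0.1478 × 8.90 = 1.315 g
n(Ni) = 1.315 / 58.69 = 0.02241 mol; n(e⁻) = 2 × 0.02241 = 0.04482 mol
Q = 0.04482 × 96485 = 4324 C
t = 4324 / 24.0 = 180.2 s

180 s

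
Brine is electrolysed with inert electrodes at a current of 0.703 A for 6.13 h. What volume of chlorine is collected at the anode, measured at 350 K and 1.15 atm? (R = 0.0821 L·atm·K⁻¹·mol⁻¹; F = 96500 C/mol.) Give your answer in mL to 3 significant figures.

2010 mL

Q = It = 0.703 × 22068 = 15510 C
Moles of electrons = 15510 / 96500 = 0.1607 mol
2Cl⁻ → Cl₂ + 2e⁻, so n(Cl₂) = 0.1607 / 2 = 0.08035 mol
V = nRT/P = 0.08035 × 0.0821 × 350 / 1.15 = 2.008 L
= 2010 mL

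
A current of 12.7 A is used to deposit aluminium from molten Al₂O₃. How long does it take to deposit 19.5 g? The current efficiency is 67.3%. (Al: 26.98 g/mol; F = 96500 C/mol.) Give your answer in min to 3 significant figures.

n(Al) = 19.5 / 26.98 = 0.7228 mol
Al³⁺ + 3e⁻ → Al, so n(e⁻) = 3 × 0.7228 = 2.168 mol
Q = 2.168 × 96500 / 0.673 = 3.109×10^5 C
t = Q / I = 3.109×10^5 / 12.7 = 24480 s = 408 min

408 min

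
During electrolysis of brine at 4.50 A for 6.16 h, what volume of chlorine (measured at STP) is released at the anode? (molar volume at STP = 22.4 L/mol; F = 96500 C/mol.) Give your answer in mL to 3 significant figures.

11600 mL

Q = 4.50 A × 22176 s = 99790 C
Moles of electrons = 99790 / 96500 = 1.034 mol
2Cl⁻ → Cl₂ + 2e⁻, so n(Cl₂) = 1.034 / 2 = 0.5170 mol
V = 0.5170 × 22.4 = 11.58 L
= 11600 mL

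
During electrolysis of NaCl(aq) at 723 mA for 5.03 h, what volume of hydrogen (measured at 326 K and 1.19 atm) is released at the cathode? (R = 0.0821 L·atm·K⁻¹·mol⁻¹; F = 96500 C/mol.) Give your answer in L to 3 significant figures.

1.53 L

Charge passed = 0.723 × 18108 = 13090 C
Moles of electrons = 13090 / 96500 = 0.1356 mol
2H⁺ + 2e⁻ → H₂, so n(H₂) = 0.1356 / 2 = 0.06780 mol
V = nRT/P = 0.06780 × 0.0821 × 326 / 1.19 = 1.525 L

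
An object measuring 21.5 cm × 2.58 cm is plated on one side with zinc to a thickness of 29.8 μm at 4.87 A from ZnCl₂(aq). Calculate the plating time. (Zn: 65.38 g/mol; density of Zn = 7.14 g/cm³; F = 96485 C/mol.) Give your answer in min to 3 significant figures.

11.9 min

Plated area = 21.5 × 2.58 = 55.47 cm²
Volume = 55.47 × 29.8×10⁻⁴ cm = 0.1653 cm³
m(Zn) = 0.1653 × 7.14 = 1.180 g
n(Zn) = 1.180 / 65.38 = 0.01805 mol; n(e⁻) = 2 × 0.01805 = 0.03610 mol
Q = 0.03610 × 96485 = 3483 C
t = 3483 / 4.87 = 715.2 s = 11.9 min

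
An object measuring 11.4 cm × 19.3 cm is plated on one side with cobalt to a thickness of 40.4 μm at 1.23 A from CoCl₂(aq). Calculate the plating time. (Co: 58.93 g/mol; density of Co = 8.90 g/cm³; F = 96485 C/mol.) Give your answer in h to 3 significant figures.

5.85 h

Plated area = 11.4 × 19.3 = 220.0 cm²
Volume = 220.0 × 40.4×10⁻⁴ cm = 0.8888 cm³
m(Co) = 0.8888 × 8.90 = 7.910 g
n(Co) = 7.910 / 58.93 = 0.1342 mol; n(e⁻) = 2 × 0.1342 = 0.2684 mol
Q = 0.2684 × 96485 = 25900 C
t = 25900 / 1.23 = 21060 s = 5.85 h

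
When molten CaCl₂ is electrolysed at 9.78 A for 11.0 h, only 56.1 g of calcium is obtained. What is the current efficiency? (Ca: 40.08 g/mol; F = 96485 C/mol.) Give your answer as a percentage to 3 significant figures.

69.7%

Q = 9.78 × 39600 = 3.873×10^5 C
n(e⁻) = 3.873×10^5 / 96485 = 4.014 mol
Ca²⁺ + 2e⁻ → Ca, so theoretical n(Ca) = 2.007 mol → 80.44 g
Efficiency = 56.1 / 80.44 = 0.6974 = 69.7%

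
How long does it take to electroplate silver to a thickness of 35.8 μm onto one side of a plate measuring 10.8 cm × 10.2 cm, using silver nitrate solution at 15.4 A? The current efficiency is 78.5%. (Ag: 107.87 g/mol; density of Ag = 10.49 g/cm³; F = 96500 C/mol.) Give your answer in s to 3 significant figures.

Plated area = 10.8 × 10.2 = 110.2 cm²
Volume = 110.2 × 35.8×10⁻⁴ cm = 0.3945 cm³
m(Ag) = 0.3945 × 10.49 = 4.138 g
n(Ag) = 4.138 / 107.87 = 0.03836 mol; n(e⁻) = 0.03836 mol
Q = 0.03836 × 96500 / 0.785 = 4716 C
t = 4716 / 15.4 = 306.2 s

306 s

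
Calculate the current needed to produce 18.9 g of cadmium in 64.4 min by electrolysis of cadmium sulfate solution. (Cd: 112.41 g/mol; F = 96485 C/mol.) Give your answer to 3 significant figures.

8.40 A

n(Cd) = 18.9 / 112.41 = 0.1681 mol
Cd²⁺ + 2e⁻ → Cd, so n(e⁻) = 2 × 0.1681 = 0.3362 mol
Q = 0.3362 × 96485 = 32440 C
I = Q / t = 32440 / 3864 s = 8.40 A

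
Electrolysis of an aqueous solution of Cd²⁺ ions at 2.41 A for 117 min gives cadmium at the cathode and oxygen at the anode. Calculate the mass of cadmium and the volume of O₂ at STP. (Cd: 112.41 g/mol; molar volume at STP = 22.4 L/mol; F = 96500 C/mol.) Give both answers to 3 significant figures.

Q = 2.41 × 7020 = 16920 C; n(e⁻) = 16920 / 96500 = 0.1753 mol
Cathode: Cd²⁺ + 2e⁻ → Cd → n(Cd) = 0.1753/2 = 0.08765 mol → 9.85 g
Anode: 2H₂O → O₂ + 4H⁺ + 4e⁻ → n(O₂) = 0.1753/4 = 0.04383 mol → 0.982 L

9.85 g Cd; 0.982 L O₂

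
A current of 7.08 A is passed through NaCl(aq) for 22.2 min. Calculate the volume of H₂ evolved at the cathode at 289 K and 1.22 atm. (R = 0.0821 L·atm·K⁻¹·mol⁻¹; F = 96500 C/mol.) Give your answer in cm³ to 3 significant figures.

950 cm³

Q = 7.08 A × 1332 s = 9431 C
n(e⁻) = 9431 / 96500 = 0.09773 mol
2H⁺ + 2e⁻ → H₂, so n(H₂) = 0.09773 / 2 = 0.04887 mol
V = nRT/P = 0.04887 × 0.0821 × 289 / 1.22 = 0.9504 L
= 950 cm³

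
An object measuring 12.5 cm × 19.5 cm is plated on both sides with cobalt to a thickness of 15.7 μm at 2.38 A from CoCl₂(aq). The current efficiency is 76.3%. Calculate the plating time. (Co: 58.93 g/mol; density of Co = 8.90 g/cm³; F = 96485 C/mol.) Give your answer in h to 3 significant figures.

Plated area = 2 × 12.5 × 19.5 = 487.5 cm²
Volume = 487.5 × 15.7×10⁻⁴ cm = 0.7654 cm³
m(Co) = 0.7654 × 8.90 = 6.812 g
n(Co) = 6.812 / 58.93 = 0.1156 mol; n(e⁻) = 2 × 0.1156 = 0.2312 mol
Q = 0.2312 × 96485 / 0.763 = 29240 C
t = 29240 / 2.38 = 12290 s = 3.41 h

3.41 h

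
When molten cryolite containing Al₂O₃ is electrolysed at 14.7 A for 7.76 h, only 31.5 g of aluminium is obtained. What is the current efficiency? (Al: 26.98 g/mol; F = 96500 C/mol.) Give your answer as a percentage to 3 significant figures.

82.3%

Q = 14.7 × 27936 = 4.107×10^5 C
n(e⁻) = 4.107×10^5 / 96500 = 4.256 mol
Al³⁺ + 3e⁻ → Al, so theoretical n(Al) = 1.419 mol → 38.28 g
Efficiency = 31.5 / 38.28 = 0.8229 = 82.3%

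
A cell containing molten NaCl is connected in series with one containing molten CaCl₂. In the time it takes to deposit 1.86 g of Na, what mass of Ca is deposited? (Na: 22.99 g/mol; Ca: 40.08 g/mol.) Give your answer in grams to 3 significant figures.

1.62 g

n(Na) = 1.86 / 22.99 = 0.08090 mol
Na⁺ + e⁻ → Na, so n(e⁻) = 0.08090 mol
In series, the same 0.08090 mol of electrons flows through the second cell.
Ca²⁺ + 2e⁻ → Ca, so n(Ca) = 0.08090 / 2 = 0.04045 mol
m(Ca) = 0.04045 × 40.08 = 1.62 g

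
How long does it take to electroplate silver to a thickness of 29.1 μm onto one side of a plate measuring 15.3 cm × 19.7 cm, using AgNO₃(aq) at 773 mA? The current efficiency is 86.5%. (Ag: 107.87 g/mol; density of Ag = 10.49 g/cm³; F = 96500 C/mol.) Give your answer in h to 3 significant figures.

3.42 h

Plated area = 15.3 × 19.7 = 301.4 cm²
Volume = 301.4 × 29.1×10⁻⁴ cm = 0.8771 cm³
m(Ag) = 0.8771 × 10.49 = 9.201 g
n(Ag) = 9.201 / 107.87 = 0.08530 mol; n(e⁻) = 0.08530 mol
Q = 0.08530 × 96500 / 0.865 = 9516 C
t = 9516 / 0.773 = 12310 s = 3.42 h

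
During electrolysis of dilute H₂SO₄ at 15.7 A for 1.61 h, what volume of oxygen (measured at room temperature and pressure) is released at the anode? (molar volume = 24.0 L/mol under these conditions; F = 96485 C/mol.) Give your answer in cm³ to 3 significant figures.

5660 cm³

Q = It = 15.7 × 5796 = 91000 C
n(e⁻) = Q/F = 91000/96485 = 0.9432 mol
2H₂O → O₂ + 4H⁺ + 4e⁻, so n(O₂) = 0.9432 / 4 = 0.2358 mol
V = 0.2358 × 24.0 = 5.659 L
= 5660 cm³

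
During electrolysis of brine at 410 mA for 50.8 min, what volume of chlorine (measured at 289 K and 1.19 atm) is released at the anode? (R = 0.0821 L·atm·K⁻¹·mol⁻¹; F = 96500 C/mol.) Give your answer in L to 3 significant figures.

0.129 L

Charge passed = 0.410 × 3048 = 1250 C
Moles of electrons = 1250 / 96500 = 0.01295 mol
2Cl⁻ → Cl₂ + 2e⁻, so n(Cl₂) = 0.01295 / 2 = 0.006475 mol
V = nRT/P = 0.006475 × 0.0821 × 289 / 1.19 = 0.1291 L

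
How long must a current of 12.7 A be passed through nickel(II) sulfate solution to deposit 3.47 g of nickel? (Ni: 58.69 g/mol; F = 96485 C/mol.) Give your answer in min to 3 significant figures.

15.0 min

n(Ni) = 3.47 / 58.69 = 0.05912 mol
Ni²⁺ + 2e⁻ → Ni, so n(e⁻) = 2 × 0.05912 = 0.1182 mol
Q = 0.1182 × 96485 = 11400 C
t = Q / I = 11400 / 12.7 = 897.6 s = 15.0 min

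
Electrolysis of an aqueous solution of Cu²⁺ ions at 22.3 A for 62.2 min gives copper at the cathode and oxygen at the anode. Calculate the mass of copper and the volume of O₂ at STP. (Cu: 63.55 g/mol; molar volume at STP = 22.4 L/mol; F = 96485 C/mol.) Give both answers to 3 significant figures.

27.4 g Cu; 4.83 L O₂

Q = 22.3 × 3732 = 83220 C; n(e⁻) = 83220 / 96485 = 0.8625 mol
Cathode: Cu²⁺ + 2e⁻ → Cu → n(Cu) = 0.8625/2 = 0.4313 mol → 27.4 g
Anode: 2H₂O → O₂ + 4H⁺ + 4e⁻ → n(O₂) = 0.8625/4 = 0.2156 mol → 4.83 L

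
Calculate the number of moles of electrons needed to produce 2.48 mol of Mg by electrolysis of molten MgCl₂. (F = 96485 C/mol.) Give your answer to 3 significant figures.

Mg²⁺ + 2e⁻ → Mg, so n(e⁻) = 2 × 2.48 = 4.960 mol

4.96 mol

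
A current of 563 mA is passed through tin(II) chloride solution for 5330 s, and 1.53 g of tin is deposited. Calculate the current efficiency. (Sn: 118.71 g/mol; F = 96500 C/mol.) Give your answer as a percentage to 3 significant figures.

Q = 0.563 × 5330 = 3001 C
n(e⁻) = 3001 / 96500 = 0.03110 mol
Sn²⁺ + 2e⁻ → Sn, so theoretical n(Sn) = 0.01555 mol → 1.846 g
Efficiency = 1.53 / 1.846 = 0.8288 = 82.9%

82.9%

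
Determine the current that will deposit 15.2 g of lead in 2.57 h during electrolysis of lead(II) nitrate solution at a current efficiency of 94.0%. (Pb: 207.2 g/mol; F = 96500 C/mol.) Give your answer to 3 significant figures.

n(Pb) = 15.2 / 207.2 = 0.07336 mol
Pb²⁺ + 2e⁻ → Pb, so n(e⁻) = 2 × 0.07336 = 0.1467 mol
Q = 0.1467 × 96500 / 0.940 = 15060 C
I = Q / t = 15060 / 9252 s = 1.63 A

1.63 A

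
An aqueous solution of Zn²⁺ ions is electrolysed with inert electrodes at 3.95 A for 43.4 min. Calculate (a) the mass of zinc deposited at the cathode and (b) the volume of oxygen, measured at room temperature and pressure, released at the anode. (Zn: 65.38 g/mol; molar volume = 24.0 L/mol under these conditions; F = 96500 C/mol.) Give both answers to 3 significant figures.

3.48 g Zn; 0.640 L O₂

Q = 3.95 × 2604 = 10290 C; n(e⁻) = 10290 / 96500 = 0.1066 mol
Cathode: Zn²⁺ + 2e⁻ → Zn → n(Zn) = 0.1066/2 = 0.05330 mol → 3.48 g
Anode: 2H₂O → O₂ + 4H⁺ + 4e⁻ → n(O₂) = 0.1066/4 = 0.02665 mol → 0.640 L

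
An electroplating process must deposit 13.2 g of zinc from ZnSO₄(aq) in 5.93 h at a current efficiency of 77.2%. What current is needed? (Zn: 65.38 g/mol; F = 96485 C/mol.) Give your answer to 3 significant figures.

2.36 A

n(Zn) = 13.2 / 65.38 = 0.2019 mol
Zn²⁺ + 2e⁻ → Zn, so n(e⁻) = 2 × 0.2019 = 0.4038 mol
Q = 0.4038 × 96485 / 0.772 = 50470 C
I = Q / t = 50470 / 21348 s = 2.36 A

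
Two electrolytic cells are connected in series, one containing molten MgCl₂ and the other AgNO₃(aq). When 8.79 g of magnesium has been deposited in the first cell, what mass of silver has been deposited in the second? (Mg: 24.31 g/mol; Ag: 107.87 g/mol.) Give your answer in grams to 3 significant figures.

78.0 g

n(Mg) = 8.79 / 24.31 = 0.3616 mol
Mg²⁺ + 2e⁻ → Mg, so n(e⁻) = 2 × 0.3616 = 0.7232 mol
The cells are in series, so the same charge (and hence the same n(e⁻) = 0.7232 mol) passes through both.
Ag⁺ + e⁻ → Ag, so n(Ag) = 0.7232 mol
m(Ag) = 0.7232 × 107.87 = 78.0 g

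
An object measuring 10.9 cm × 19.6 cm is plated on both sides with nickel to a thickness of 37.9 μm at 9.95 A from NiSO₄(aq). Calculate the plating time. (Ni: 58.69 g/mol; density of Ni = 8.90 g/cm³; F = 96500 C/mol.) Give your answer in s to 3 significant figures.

4760 s

Plated area = 2 × 10.9 × 19.6 = 427.3 cm²
Volume = 427.3 × 37.9×10⁻⁴ cm = 1.619 cm³
m(Ni) = 1.619 × 8.90 = 14.41 g
n(Ni) = 14.41 / 58.69 = 0.2455 mol; n(e⁻) = 2 × 0.2455 = 0.4910 mol
Q = 0.4910 × 96500 = 47380 C
t = 47380 / 9.95 = 4762 s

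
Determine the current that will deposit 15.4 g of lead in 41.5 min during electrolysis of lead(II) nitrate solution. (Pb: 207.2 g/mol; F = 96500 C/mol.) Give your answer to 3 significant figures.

n(Pb) = 15.4 / 207.2 = 0.07432 mol
Pb²⁺ + 2e⁻ → Pb, so n(e⁻) = 2 × 0.07432 = 0.1486 mol
Q = 0.1486 × 96500 = 14340 C
I = Q / t = 14340 / 2490 s = 5.76 A

5.76 A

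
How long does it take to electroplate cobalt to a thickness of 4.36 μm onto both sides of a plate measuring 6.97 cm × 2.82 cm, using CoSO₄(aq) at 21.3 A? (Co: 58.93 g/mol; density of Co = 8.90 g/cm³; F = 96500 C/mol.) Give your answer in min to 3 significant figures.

0.391 min

Plated area = 2 × 6.97 × 2.82 = 39.31 cm²
Volume = 39.31 × 4.36×10⁻⁴ cm = 0.01714 cm³
m(Co) = 0.01714 × 8.90 = 0.1525 g
n(Co) = 0.1525 / 58.93 = 0.002588 mol; n(e⁻) = 2 × 0.002588 = 0.005176 mol
Q = 0.005176 × 96500 = 499.5 C
t = 499.5 / 21.3 = 23.45 s = 0.391 min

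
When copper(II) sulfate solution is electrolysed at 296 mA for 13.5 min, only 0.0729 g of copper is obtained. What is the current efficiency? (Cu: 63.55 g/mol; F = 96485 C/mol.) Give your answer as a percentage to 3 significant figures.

Q = 0.296 × 810 = 239.8 C
n(e⁻) = 239.8 / 96485 = 0.002485 mol
Cu²⁺ + 2e⁻ → Cu, so theoretical n(Cu) = 0.001243 mol → 0.07899 g
Efficiency = 0.0729 / 0.07899 = 0.9229 = 92.3%

92.3%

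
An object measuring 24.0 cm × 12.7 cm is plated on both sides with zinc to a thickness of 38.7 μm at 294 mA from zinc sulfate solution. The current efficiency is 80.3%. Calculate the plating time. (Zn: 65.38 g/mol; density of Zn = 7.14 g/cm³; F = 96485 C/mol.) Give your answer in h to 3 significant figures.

58.5 h

Plated area = 2 × 24.0 × 12.7 = 609.6 cm²
Volume = 609.6 × 38.7×10⁻⁴ cm = 2.359 cm³
m(Zn) = 2.359 × 7.14 = 16.84 g
n(Zn) = 16.84 / 65.38 = 0.2576 mol; n(e⁻) = 2 × 0.2576 = 0.5152 mol
Q = 0.5152 × 96485 / 0.803 = 61900 C
t = 61900 / 0.294 = 2.105×10^5 s = 58.5 h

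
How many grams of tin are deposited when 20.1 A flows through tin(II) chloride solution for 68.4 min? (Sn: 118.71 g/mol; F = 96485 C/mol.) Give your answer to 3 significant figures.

Charge passed = 20.1 × 4104 = 82490 C
n(e⁻) = Q/F = 82490/96485 = 0.8550 mol
Sn²⁺ + 2e⁻ → Sn, so n(Sn) = 0.8550 / 2 = 0.4275 mol
m = 0.4275 × 118.71 = 50.7 g

50.7 g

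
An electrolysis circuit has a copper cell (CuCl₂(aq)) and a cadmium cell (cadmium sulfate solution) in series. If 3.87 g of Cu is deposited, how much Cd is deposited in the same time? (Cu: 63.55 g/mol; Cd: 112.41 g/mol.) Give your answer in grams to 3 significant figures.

n(Cu) = 3.87 / 63.55 = 0.06090 mol
Cu²⁺ + 2e⁻ → Cu, so n(e⁻) = 2 × 0.06090 = 0.1218 mol
Since the cells are in series, n(e⁻) in the Cd cell is also 0.1218 mol.
Cd²⁺ + 2e⁻ → Cd, so n(Cd) = 0.1218 / 2 = 0.06090 mol
m(Cd) = 0.06090 × 112.41 = 6.85 g

6.85 g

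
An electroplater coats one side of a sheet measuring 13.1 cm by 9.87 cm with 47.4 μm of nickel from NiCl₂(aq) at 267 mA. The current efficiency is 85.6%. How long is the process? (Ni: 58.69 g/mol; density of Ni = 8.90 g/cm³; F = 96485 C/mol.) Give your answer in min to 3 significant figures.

1310 min

Plated area = 13.1 × 9.87 = 129.3 cm²
Volume = 129.3 × 47.4×10⁻⁴ cm = 0.6129 cm³
m(Ni) = 0.6129 × 8.90 = 5.455 g
n(Ni) = 5.455 / 58.69 = 0.09295 mol; n(e⁻) = 2 × 0.09295 = 0.1859 mol
Q = 0.1859 × 96485 / 0.856 = 20950 C
t = 20950 / 0.267 = 78460 s = 1310 min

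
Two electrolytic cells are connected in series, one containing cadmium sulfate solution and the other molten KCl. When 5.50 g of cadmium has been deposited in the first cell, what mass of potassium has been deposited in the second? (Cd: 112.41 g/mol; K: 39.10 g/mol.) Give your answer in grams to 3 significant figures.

3.83 g

n(Cd) = 5.50 / 112.41 = 0.04893 mol
Cd²⁺ + 2e⁻ → Cd, so n(e⁻) = 2 × 0.04893 = 0.09786 mol
Same current for the same time ⇒ same n(e⁻) = 0.09786 mol in both cells.
K⁺ + e⁻ → K, so n(K) = 0.09786 mol
m(K) = 0.09786 × 39.10 = 3.83 g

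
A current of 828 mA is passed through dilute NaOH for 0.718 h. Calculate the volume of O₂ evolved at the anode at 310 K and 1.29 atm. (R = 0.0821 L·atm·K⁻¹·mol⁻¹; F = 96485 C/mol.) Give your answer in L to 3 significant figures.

Q = 0.828 A × 2584.8 s = 2140 C
Moles of electrons = 2140 / 96485 = 0.02218 mol
2H₂O → O₂ + 4H⁺ + 4e⁻, so n(O₂) = 0.02218 / 4 = 0.005545 mol
V = nRT/P = 0.005545 × 0.0821 × 310 / 1.29 = 0.1094 L

0.109 L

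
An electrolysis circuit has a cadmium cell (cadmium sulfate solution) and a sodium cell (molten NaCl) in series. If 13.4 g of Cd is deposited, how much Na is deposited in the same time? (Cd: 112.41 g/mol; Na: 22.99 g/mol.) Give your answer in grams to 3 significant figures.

5.48 g

n(Cd) = 13.4 / 112.41 = 0.1192 mol
Cd²⁺ + 2e⁻ → Cd, so n(e⁻) = 2 × 0.1192 = 0.2384 mol
In series, the same 0.2384 mol of electrons flows through the second cell.
Na⁺ + e⁻ → Na, so n(Na) = 0.2384 mol
m(Na) = 0.2384 × 22.99 = 5.48 g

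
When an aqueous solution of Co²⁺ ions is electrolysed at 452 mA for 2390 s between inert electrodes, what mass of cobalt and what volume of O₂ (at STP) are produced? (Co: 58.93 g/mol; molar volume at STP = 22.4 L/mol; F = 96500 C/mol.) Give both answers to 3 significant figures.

Q = 0.452 × 2390 = 1080 C; n(e⁻) = 1080 / 96500 = 0.01119 mol
Cathode: Co²⁺ + 2e⁻ → Co → n(Co) = 0.01119/2 = 0.005595 mol → 0.330 g
Anode: 2H₂O → O₂ + 4H⁺ + 4e⁻ → n(O₂) = 0.01119/4 = 0.002798 mol → 0.0627 L

0.330 g Co; 0.0627 L O₂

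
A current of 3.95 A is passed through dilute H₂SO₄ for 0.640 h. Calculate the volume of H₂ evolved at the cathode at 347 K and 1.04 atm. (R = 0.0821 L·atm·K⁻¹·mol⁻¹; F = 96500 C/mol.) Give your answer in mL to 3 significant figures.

1290 mL

Q = It = 3.95 × 2304 = 9101 C
Moles of electrons = 9101 / 96500 = 0.09431 mol
2H⁺ + 2e⁻ → H₂, so n(H₂) = 0.09431 / 2 = 0.04716 mol
V = nRT/P = 0.04716 × 0.0821 × 347 / 1.04 = 1.292 L
= 1290 mL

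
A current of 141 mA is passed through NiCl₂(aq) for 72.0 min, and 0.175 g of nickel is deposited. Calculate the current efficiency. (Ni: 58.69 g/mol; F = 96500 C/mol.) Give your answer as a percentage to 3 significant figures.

94.5%

Q = 0.141 × 4320 = 609.1 C
n(e⁻) = 609.1 / 96500 = 0.006312 mol
Ni²⁺ + 2e⁻ → Ni, so theoretical n(Ni) = 0.003156 mol → 0.1852 g
Efficiency = 0.175 / 0.1852 = 0.9449 = 94.5%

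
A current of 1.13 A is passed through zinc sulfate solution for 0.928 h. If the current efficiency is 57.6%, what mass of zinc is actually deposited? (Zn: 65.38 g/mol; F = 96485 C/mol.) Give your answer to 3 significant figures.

0.737 g

Q = 1.13 × 3340.8 = 3775 C
n(e⁻) = 3775 / 96485 = 0.03913 mol
Zn²⁺ + 2e⁻ → Zn, so theoretical m(Zn) = 0.01957 × 65.38 = 1.279 g
Actual mass = 57.6% × 1.279 = 0.737 g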